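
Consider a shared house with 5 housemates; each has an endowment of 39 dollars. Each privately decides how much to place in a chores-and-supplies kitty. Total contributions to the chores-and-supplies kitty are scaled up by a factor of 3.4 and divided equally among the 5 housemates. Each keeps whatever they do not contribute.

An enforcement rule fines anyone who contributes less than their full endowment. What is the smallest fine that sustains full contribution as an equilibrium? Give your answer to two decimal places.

12.48 dollars

Given the others contribute fully, the best deviation is to contribute 0 (any partial contribution still incurs the fine and gives up units whose private return 0.6800 is below 1).
Deviating from 39 to 0 saves 39 dollars but forfeits the deviator's share of the drop in the chores-and-supplies kitty: 3.4/5 × 39 = 26.52.
So the deviation gain is 39 − 26.52 = 12.48, and the fine must be at least 12.48 dollars to wipe it out.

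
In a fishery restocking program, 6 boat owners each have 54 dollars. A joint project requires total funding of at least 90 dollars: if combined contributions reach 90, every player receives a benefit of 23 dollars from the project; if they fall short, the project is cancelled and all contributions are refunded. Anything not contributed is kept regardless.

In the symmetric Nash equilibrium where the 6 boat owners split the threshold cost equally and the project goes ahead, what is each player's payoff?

Equal share of the threshold: 90/6 = 15.
At this profile no one gains by cutting their contribution: any cut drops the total below 90, the project is cancelled, contributions are refunded, and the deviator ends with 54, which is less than 54 − 15 + 23 = 62. Contributing more than 15 just wastes the excess. So contributing exactly 15 is a best response.
Each player's payoff: 54 − 15 + 23 = 62.

62 dollars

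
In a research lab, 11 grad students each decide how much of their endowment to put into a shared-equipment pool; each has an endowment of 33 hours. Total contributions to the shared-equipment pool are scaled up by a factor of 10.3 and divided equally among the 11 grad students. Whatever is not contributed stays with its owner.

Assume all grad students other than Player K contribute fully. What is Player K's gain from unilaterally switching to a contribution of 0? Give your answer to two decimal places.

Switching from a contribution of 33 to 0 lets Player K keep an extra 33 hours, but lowers the shared-equipment pool by 33, which costs Player K their own share of that drop: 10.3/11 × 33 = 30.90.
Net gain = 33 − 30.90 = 2.10. The private return per contributed unit (0.9364) is below 1, so free-riding is indeed the best response regardless of what the others do.

2.10 hours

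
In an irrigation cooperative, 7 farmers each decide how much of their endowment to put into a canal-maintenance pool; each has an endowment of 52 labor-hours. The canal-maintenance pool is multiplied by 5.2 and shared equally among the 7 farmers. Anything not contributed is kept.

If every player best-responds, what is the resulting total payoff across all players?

364.00 labor-hours

Each contributed unit returns 5.2/7 = 0.7429 to its contributor — below 1 — so contributing 0 is dominant for every player. At the Nash equilibrium everyone keeps their 52, and the group total is 7 × 52 = 364.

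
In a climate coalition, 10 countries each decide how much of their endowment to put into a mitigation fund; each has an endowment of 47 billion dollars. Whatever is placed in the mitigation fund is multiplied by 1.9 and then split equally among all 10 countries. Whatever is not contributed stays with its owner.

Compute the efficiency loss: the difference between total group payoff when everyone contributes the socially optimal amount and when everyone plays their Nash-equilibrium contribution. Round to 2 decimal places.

Each contributed unit returns 1.9/10 = 0.1900 to its contributor — below 1 — so contributing 0 is dominant for every player. At the Nash equilibrium everyone keeps their 47, and the group total is 10 × 47 = 470.
Each contributed unit returns 1.900 to the group as a whole (0.1900 to each of 10 players), which exceeds 1, so the social optimum is full contribution: group total = 1.900 × 470 = 893.00.
Efficiency loss = 893.00 − 470 = 423.00.

423.00 billion dollars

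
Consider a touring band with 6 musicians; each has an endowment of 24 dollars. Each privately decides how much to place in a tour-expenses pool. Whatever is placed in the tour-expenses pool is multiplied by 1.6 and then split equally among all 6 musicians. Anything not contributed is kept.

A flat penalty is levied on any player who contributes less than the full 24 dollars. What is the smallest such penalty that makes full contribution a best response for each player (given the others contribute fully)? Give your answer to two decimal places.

17.60 dollars

Given the others contribute fully, the best deviation is to contribute 0 (any partial contribution still incurs the fine and gives up units whose private return 0.2667 is below 1).
Deviating from 24 to 0 saves 24 dollars but forfeits the deviator's share of the drop in the tour-expenses pool: 1.6/6 × 24 = 6.40.
So the deviation gain is 24 − 6.40 = 17.60, and the fine must be at least 17.60 dollars to wipe it out.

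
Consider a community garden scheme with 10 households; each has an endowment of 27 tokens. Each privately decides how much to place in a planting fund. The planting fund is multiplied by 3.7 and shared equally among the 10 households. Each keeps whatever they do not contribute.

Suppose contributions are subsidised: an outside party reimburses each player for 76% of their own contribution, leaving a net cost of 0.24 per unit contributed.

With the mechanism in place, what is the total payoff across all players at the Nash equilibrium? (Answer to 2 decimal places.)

With the mechanism, a contributed unit returns (3.7/10) / 0.24 = 1.5417 per unit of net cost to the contributor — now above 1 — so contributing fully is weakly dominant for every player.
At the Nash equilibrium everyone contributes 27. Group total payoff = 10 × (27 × 0.76 + 3.7 × 27) = 1204.20.

1204.20 tokens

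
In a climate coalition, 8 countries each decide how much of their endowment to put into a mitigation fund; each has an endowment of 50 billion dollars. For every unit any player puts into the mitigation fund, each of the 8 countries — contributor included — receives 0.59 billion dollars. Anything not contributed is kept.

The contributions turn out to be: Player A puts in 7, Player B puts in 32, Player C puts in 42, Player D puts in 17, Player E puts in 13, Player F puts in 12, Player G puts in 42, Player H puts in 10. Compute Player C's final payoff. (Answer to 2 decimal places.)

Total contributed: 7 + 32 + 42 + 17 + 13 + 12 + 42 + 10 = 175.
Each receives 0.59 × 175 = 103.25 from the mitigation fund.
Player C keeps 50 − 42 = 8, so Player C's payoff is 8 + 103.25 = 111.25.

111.25 billion dollars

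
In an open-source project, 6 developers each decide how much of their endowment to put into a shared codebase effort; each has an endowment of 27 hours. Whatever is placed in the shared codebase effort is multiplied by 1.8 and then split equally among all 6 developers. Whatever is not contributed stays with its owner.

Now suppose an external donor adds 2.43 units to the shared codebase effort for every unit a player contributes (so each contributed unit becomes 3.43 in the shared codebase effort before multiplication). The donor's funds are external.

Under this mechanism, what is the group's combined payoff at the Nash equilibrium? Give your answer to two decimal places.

1000.19 hours

The effective private return per unit is now 1.8 × 3.43 / 6 = 1.0290 > 1, so every player's dominant strategy flips to full contribution.
At the Nash equilibrium everyone contributes 27. Group total payoff = 1.8 × 3.43 × 162 = 1000.19.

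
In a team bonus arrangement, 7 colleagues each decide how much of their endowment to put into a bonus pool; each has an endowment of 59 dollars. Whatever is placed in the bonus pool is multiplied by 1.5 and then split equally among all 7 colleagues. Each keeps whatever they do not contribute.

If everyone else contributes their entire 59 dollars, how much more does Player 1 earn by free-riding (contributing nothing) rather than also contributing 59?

46.36 dollars

Switching from a contribution of 59 to 0 lets Player 1 keep an extra 59 dollars, but lowers the bonus pool by 59, which costs Player 1 their own share of that drop: 1.5/7 × 59 = 12.64.
Net gain = 59 − 12.64 = 46.36. The private return per contributed unit (0.2143) is below 1, so free-riding is indeed the best response regardless of what the others do.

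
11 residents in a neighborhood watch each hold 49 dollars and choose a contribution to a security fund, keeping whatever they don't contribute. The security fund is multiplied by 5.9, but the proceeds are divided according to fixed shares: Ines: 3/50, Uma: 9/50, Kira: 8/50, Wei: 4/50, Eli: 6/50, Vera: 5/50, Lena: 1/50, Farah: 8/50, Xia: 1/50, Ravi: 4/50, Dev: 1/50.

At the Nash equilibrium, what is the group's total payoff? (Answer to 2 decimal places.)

Player j's private return per contributed unit is 5.9 × (j's share). Contributing is weakly dominant for j when that share is at least 1/5.9 = 0.1695, and contributing 0 is dominant otherwise.
Only Uma (9/50) clears that bar, contributing 49; the remaining 10 contribute 0. Total contributed: 49.
The security fund pays out 5.9 × 49 = 289.10 in total (split across the unequal shares, but the aggregate is all that matters for the group sum).
The 10 free-riders keep 49 each, adding 490. Group total = 490 + 289.10 = 779.10.

779.10 dollars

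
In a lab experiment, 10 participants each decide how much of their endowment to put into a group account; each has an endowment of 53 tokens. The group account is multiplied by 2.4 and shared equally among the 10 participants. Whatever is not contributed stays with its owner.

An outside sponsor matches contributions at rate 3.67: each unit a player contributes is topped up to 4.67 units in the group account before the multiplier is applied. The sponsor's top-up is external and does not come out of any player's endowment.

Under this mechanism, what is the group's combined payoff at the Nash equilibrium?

With the mechanism, a contributed unit returns 2.4 × 4.67 / 10 = 1.1208 per unit of net cost to the contributor — now above 1 — so contributing fully is weakly dominant for every player.
At the Nash equilibrium everyone contributes 53. Group total payoff = 2.4 × 4.67 × 530 = 5940.24.

5940.24 tokens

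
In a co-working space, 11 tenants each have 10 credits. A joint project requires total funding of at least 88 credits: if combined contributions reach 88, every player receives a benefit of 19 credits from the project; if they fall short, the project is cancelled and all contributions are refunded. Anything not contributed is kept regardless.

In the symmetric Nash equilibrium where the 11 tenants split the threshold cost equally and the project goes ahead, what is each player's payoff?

Equal share of the threshold: 88/11 = 8.
At this profile no one gains by cutting their contribution: any cut drops the total below 88, the project is cancelled, contributions are refunded, and the deviator ends with 10, which is less than 10 − 8 + 19 = 21. Contributing more than 8 just wastes the excess. So contributing exactly 8 is a best response.
Each player's payoff: 10 − 8 + 19 = 21.

21 credits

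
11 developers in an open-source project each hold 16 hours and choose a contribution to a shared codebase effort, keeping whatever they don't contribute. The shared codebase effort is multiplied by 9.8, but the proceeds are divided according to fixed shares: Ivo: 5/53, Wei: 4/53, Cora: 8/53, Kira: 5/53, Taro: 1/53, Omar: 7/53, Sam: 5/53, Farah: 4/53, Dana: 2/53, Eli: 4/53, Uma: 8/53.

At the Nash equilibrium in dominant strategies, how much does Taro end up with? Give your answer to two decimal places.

Player j's private return per contributed unit is 9.8 × (j's share). Contributing is weakly dominant for j when that share is at least 1/9.8 = 0.1020, and contributing 0 is dominant otherwise.
The shares above 0.1020 belong to Cora, Omar and Uma, contributing 16 each; the remaining 8 contribute 0. Total contributed: 48.
Taro keeps 16 and receives 9.8 × 48 × 1/53 = 8.88 from the shared codebase effort, for a payoff of 24.88.

24.88 hours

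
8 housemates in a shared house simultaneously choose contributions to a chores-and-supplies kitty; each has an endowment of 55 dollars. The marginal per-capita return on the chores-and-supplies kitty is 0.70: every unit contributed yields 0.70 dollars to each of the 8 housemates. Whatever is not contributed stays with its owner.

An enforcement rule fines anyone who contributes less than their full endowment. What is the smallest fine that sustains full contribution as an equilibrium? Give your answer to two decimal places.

16.50 dollars

Given the others contribute fully, the best deviation is to contribute 0 (any partial contribution still incurs the fine and gives up units whose private return 0.70 is below 1).
Deviating from 55 to 0 saves 55 dollars but forfeits the deviator's share of the drop in the chores-and-supplies kitty: 0.70 × 55 = 38.50.
So the deviation gain is 55 − 38.50 = 16.50, and the fine must be at least 16.50 dollars to wipe it out.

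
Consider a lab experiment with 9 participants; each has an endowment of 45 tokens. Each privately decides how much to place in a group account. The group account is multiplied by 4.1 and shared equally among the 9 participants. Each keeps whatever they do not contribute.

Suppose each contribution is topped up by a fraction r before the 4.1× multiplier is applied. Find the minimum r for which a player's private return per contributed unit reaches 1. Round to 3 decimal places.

1.195

With matching at rate r, one contributed unit becomes (1 + r) in the group account and returns 4.1 × (1 + r) / 9 to the contributor.
Setting this equal to 1: 1 + r = 9/4.1 = 2.1951.
So the minimum matching rate is r = 2.1951 − 1 = 1.195.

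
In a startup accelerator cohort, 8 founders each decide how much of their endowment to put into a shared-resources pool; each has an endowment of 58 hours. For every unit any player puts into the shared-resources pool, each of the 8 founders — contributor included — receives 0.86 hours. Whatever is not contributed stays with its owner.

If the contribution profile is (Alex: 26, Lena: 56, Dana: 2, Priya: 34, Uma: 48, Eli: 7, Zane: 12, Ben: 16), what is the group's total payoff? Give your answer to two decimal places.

Total contributed: 26 + 56 + 2 + 34 + 48 + 7 + 12 + 16 = 201; total kept: 8 × 58 − 201 = 263.
The shared-resources pool pays out 0.86 × 8 × 201 = 1382.88 in aggregate.
Group total = 263 + 1382.88 = 1645.88.

1645.88 hours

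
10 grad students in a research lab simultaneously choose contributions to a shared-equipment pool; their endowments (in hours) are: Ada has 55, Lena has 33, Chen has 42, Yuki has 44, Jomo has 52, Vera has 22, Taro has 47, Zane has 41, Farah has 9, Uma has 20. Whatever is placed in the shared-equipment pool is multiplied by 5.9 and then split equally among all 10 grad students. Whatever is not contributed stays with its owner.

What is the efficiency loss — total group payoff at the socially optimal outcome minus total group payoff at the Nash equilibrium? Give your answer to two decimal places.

The private return per contributed unit is 5.9/10 = 0.5900 < 1 for every player regardless of endowment, so the Nash equilibrium is zero contribution and the group total is Σ E_j = 55 + 33 + 42 + 44 + 52 + 22 + 47 + 41 + 9 + 20 = 365.
Each contributed unit returns 5.900 to the group, so the social optimum is full contribution by everyone: group total = 5.900 × 365 = 2153.50.
Efficiency loss = (5.900 − 1) × 365 = 1788.50.

1788.50 hours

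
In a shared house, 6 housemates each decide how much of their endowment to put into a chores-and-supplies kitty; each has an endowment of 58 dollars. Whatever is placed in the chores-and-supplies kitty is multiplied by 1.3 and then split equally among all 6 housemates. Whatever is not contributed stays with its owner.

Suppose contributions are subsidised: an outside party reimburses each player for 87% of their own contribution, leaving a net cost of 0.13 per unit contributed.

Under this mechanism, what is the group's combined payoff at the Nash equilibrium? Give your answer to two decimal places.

Under the mechanism each unit contributed yields (1.3/6) / 0.13 = 1.6667 back to its contributor per unit of net cost, which exceeds 1, making full contribution the dominant choice for everyone.
At the Nash equilibrium everyone contributes 58. Group total payoff = 6 × (58 × 0.87 + 1.3 × 58) = 755.16.

755.16 dollars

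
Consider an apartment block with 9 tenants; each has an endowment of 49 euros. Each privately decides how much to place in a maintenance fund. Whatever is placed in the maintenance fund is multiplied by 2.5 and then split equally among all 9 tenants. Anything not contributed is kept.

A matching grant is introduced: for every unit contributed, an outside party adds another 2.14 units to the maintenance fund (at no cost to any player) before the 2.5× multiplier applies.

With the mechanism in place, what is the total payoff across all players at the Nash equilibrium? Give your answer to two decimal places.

Even with the mechanism, each unit contributed returns only 2.5 × 3.14 / 9 = 0.8722 per unit of net cost, so contributing nothing is still dominant.
At the Nash equilibrium no one contributes; group total payoff = 9 × 49 = 441.

441.00 euros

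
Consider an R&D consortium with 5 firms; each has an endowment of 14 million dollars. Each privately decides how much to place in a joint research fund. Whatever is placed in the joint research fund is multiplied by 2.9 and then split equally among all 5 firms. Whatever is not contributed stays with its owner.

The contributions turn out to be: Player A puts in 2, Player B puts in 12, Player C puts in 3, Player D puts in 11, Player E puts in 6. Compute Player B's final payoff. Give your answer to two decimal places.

Total contributed: 2 + 12 + 3 + 11 + 6 = 34.
Each receives 2.9 × 34 / 5 = 19.72 from the joint research fund.
Player B keeps 14 − 12 = 2, so Player B's payoff is 2 + 19.72 = 21.72.

21.72 million dollars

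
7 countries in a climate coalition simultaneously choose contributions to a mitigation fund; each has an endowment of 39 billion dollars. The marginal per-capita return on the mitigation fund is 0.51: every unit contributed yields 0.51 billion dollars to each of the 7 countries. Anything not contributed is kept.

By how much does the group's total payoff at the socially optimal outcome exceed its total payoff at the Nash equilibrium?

The private return per contributed unit is 0.51 < 1, so contributing 0 is dominant for every player. At the Nash equilibrium everyone keeps their 39, and the group total is 7 × 39 = 273.
Each contributed unit returns 3.570 to the group as a whole (0.51 to each of 7 players), which exceeds 1, so the social optimum is full contribution: group total = 3.570 × 273 = 974.61.
Efficiency loss = 974.61 − 273 = 701.61.

701.61 billion dollars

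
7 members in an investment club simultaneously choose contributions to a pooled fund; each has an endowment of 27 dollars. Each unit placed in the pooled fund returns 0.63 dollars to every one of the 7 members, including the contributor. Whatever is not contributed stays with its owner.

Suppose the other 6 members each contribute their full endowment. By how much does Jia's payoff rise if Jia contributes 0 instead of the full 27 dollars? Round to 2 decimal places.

Switching from a contribution of 27 to 0 lets Jia keep an extra 27 dollars, but lowers the pooled fund by 27, which costs Jia their own share of that drop: 0.63 × 27 = 17.01.
Net gain = 27 − 17.01 = 9.99. The private return per contributed unit (0.63) is below 1, so free-riding is indeed the best response regardless of what the others do.

9.99 dollars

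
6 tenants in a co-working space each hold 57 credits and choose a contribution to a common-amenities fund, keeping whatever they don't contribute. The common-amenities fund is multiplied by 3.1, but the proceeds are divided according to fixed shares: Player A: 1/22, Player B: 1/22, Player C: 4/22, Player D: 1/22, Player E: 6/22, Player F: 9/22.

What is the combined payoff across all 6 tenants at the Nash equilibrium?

Player j's private return per contributed unit is 3.1 × (j's share). Contributing is weakly dominant for j when that share is at least 1/3.1 = 0.3226, and contributing 0 is dominant otherwise.
Only Player F (9/22) clears that bar, contributing 57; the remaining 5 contribute 0. Total contributed: 57.
The common-amenities fund pays out 3.1 × 57 = 176.70 in total (split across the unequal shares, but the aggregate is all that matters for the group sum).
The 5 free-riders keep 57 each, adding 285. Group total = 285 + 176.70 = 461.70.

461.70 credits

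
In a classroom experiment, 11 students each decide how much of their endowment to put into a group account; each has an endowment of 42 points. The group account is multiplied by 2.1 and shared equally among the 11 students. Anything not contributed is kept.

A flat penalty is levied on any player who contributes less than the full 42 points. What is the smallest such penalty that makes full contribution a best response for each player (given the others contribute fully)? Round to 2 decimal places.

Given the others contribute fully, the best deviation is to contribute 0 (any partial contribution still incurs the fine and gives up units whose private return 0.1909 is below 1).
Deviating from 42 to 0 saves 42 points but forfeits the deviator's share of the drop in the group account: 2.1/11 × 42 = 8.02.
So the deviation gain is 42 − 8.02 = 33.98, and the fine must be at least 33.98 points to wipe it out.

33.98 points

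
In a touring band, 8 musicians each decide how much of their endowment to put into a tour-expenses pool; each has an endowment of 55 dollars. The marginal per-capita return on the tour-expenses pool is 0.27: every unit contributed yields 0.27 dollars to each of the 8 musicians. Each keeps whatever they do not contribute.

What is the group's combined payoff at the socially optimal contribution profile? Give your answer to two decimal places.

950.40 dollars

Each contributed unit returns 2.160 to the group as a whole (0.27 to each of 8 players), which exceeds 1, so the social optimum is full contribution: group total = 2.160 × 440 = 950.40.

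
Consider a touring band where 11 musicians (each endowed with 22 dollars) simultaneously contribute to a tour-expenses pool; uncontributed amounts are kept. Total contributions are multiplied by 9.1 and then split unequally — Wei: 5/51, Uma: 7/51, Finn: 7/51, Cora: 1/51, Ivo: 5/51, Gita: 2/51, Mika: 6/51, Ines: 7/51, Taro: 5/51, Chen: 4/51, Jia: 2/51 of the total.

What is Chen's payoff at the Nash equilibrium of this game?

84.81 dollars

For player j, contributing a unit is worthwhile iff 9.1 × (j's share) ≥ 1, i.e. iff j's share is at least 0.1099.
The shares above 0.1099 belong to Uma, Finn, Mika and Ines, contributing 22 each; the remaining 7 contribute 0. Total contributed: 88.
Chen keeps 22 and receives 9.1 × 88 × 4/51 = 62.81 from the tour-expenses pool, for a payoff of 84.81.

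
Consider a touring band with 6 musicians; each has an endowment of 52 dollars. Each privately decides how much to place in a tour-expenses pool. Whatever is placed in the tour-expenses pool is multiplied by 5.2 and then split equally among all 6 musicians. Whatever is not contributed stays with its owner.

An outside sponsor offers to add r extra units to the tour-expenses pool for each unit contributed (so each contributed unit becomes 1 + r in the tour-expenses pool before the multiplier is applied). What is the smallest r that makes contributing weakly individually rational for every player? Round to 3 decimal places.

0.154

With matching at rate r, one contributed unit becomes (1 + r) in the tour-expenses pool and returns 5.2 × (1 + r) / 6 to the contributor.
Setting this equal to 1: 1 + r = 6/5.2 = 1.1538.
So the minimum matching rate is r = 1.1538 − 1 = 0.154.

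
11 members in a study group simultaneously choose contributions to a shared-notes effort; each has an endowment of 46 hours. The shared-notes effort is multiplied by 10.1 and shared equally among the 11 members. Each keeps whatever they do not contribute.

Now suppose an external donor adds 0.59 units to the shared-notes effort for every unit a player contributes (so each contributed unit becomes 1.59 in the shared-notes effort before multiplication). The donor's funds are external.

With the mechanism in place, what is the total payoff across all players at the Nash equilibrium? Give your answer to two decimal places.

8125.85 hours

Under the mechanism each unit contributed yields 10.1 × 1.59 / 11 = 1.4599 back to its contributor per unit of net cost, which exceeds 1, making full contribution the dominant choice for everyone.
At the Nash equilibrium everyone contributes 46. Group total payoff = 10.1 × 1.59 × 506 = 8125.85.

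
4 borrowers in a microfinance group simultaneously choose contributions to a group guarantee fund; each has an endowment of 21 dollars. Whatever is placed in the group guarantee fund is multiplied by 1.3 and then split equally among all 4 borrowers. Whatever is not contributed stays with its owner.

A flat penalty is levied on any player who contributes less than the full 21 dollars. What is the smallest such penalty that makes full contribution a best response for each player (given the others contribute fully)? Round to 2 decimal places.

14.18 dollars

Given the others contribute fully, the best deviation is to contribute 0 (any partial contribution still incurs the fine and gives up units whose private return 0.3250 is below 1).
Deviating from 21 to 0 saves 21 dollars but forfeits the deviator's share of the drop in the group guarantee fund: 1.3/4 × 21 = 6.82.
So the deviation gain is 21 − 6.82 = 14.18, and the fine must be at least 14.18 dollars to wipe it out.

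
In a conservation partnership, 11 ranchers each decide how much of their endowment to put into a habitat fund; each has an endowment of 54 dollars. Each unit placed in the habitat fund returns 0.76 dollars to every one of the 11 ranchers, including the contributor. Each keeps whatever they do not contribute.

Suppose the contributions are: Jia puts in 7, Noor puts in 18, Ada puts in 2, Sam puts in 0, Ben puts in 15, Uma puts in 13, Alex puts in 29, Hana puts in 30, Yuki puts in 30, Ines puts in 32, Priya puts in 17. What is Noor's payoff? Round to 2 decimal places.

Total contributed: 7 + 18 + 2 + 0 + 15 + 13 + 29 + 30 + 30 + 32 + 17 = 193.
Each receives 0.76 × 193 = 146.68 from the habitat fund.
Noor keeps 54 − 18 = 36, so Noor's payoff is 36 + 146.68 = 182.68.

182.68 dollars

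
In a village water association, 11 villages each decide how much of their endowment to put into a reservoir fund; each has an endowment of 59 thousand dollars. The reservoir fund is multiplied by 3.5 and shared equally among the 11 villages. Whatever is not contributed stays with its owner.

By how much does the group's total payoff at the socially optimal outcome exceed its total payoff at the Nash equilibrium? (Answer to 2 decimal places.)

Each contributed unit returns 3.5/11 = 0.3182 to its contributor — below 1 — so contributing 0 is dominant for every player. At the Nash equilibrium everyone keeps their 59, and the group total is 11 × 59 = 649.
Each contributed unit returns 3.500 to the group as a whole (0.3182 to each of 11 players), which exceeds 1, so the social optimum is full contribution: group total = 3.500 × 649 = 2271.50.
Efficiency loss = 2271.50 − 649 = 1622.50.

1622.50 thousand dollars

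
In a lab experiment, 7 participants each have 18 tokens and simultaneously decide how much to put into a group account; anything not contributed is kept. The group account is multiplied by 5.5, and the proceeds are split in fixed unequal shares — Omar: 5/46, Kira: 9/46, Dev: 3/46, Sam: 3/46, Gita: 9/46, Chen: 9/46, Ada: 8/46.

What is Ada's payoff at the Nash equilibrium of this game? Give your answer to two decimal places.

Player j's private return per contributed unit is 5.5 × (j's share). Contributing is weakly dominant for j when that share is at least 1/5.5 = 0.1818, and contributing 0 is dominant otherwise.
Kira, Gita and Chen clear that bar, contributing 18 each; the remaining 4 contribute 0. Total contributed: 54.
Ada keeps 18 and receives 5.5 × 54 × 8/46 = 51.65 from the group account, for a payoff of 69.65.

69.65 tokens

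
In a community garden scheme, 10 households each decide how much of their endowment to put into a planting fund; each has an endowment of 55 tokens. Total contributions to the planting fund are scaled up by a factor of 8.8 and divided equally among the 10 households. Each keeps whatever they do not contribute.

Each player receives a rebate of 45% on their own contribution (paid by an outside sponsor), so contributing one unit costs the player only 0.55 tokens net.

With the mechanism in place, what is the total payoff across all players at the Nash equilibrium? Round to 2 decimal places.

Under the mechanism each unit contributed yields (8.8/10) / 0.55 = 1.6000 back to its contributor per unit of net cost, which exceeds 1, making full contribution the dominant choice for everyone.
At the Nash equilibrium everyone contributes 55. Group total payoff = 10 × (55 × 0.45 + 8.8 × 55) = 5087.50.

5087.50 tokens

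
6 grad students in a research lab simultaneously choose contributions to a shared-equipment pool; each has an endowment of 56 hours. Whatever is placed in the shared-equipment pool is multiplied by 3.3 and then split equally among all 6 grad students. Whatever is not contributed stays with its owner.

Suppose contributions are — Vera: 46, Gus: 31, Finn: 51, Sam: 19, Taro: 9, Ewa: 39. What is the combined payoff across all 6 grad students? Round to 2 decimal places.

784.50 hours

Total contributed: 46 + 31 + 51 + 19 + 9 + 39 = 195; total kept: 6 × 56 − 195 = 141.
The shared-equipment pool pays out 3.3 × 195 = 643.50 in aggregate.
Group total = 141 + 643.50 = 784.50.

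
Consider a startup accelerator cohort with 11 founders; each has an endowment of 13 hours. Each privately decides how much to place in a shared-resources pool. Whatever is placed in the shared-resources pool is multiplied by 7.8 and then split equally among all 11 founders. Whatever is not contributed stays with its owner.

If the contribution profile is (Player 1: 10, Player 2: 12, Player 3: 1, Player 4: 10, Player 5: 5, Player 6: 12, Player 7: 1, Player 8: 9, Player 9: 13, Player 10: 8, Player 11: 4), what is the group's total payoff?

Total contributed: 10 + 12 + 1 + 10 + 5 + 12 + 1 + 9 + 13 + 8 + 4 = 85; total kept: 11 × 13 − 85 = 58.
The shared-resources pool pays out 7.8 × 85 = 663.00 in aggregate.
Group total = 58 + 663.00 = 721.00.

721.00 hours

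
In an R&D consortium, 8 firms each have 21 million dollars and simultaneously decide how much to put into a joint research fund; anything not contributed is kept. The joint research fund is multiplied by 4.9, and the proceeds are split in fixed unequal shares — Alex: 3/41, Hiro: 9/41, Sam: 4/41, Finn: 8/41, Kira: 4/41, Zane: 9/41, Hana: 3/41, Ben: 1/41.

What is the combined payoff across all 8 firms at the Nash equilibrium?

A player with share s gets back 4.9·s per unit contributed, so full contribution is dominant for anyone with s > 1/4.9 = 0.2041 and zero contribution is dominant for anyone below.
Hiro and Zane clear that bar, contributing 21 each; the remaining 6 contribute 0. Total contributed: 42.
The joint research fund pays out 4.9 × 42 = 205.80 in total (split across the unequal shares, but the aggregate is all that matters for the group sum).
The 6 free-riders keep 21 each, adding 126. Group total = 126 + 205.80 = 331.80.

331.80 million dollars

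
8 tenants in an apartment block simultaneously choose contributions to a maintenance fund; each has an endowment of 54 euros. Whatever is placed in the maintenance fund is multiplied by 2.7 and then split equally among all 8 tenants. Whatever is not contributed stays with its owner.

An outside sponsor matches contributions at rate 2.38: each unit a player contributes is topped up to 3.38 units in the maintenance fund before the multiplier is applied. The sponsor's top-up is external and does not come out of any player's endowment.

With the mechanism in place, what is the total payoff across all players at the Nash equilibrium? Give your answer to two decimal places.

The effective private return per unit is now 2.7 × 3.38 / 8 = 1.1408 > 1, so every player's dominant strategy flips to full contribution.
At the Nash equilibrium everyone contributes 54. Group total payoff = 2.7 × 3.38 × 432 = 3942.43.

3942.43 euros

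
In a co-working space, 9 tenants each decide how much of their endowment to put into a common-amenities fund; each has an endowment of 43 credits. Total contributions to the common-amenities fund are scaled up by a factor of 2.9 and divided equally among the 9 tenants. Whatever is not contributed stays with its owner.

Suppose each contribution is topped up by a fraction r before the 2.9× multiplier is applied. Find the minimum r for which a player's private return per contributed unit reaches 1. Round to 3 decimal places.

2.103

With matching at rate r, one contributed unit becomes (1 + r) in the common-amenities fund and returns 2.9 × (1 + r) / 9 to the contributor.
Setting this equal to 1: 1 + r = 9/2.9 = 3.1034.
So the minimum matching rate is r = 3.1034 − 1 = 2.103.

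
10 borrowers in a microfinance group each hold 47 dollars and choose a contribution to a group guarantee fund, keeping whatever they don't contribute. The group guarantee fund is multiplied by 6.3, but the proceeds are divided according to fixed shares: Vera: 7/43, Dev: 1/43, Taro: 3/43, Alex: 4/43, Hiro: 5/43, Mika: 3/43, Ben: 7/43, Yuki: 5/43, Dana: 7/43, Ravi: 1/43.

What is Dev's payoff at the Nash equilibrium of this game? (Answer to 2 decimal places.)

67.66 dollars

Player j's private return per contributed unit is 6.3 × (j's share). Contributing is weakly dominant for j when that share is at least 1/6.3 = 0.1587, and contributing 0 is dominant otherwise.
Vera, Ben and Dana are above the threshold, contributing 47 each; the remaining 7 contribute 0. Total contributed: 141.
Dev keeps 47 and receives 6.3 × 141 × 1/43 = 20.66 from the group guarantee fund, for a payoff of 67.66.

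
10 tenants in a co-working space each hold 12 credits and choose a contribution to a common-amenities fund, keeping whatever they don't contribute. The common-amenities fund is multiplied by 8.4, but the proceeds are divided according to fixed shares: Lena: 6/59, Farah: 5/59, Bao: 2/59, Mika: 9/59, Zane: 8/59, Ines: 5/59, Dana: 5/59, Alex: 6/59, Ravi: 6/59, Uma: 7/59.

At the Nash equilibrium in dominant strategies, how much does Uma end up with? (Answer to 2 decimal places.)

35.92 credits

For player j, contributing a unit is worthwhile iff 8.4 × (j's share) ≥ 1, i.e. iff j's share is at least 0.1190.
Mika and Zane clear that bar, contributing 12 each; the remaining 8 contribute 0. Total contributed: 24.
Uma keeps 12 and receives 8.4 × 24 × 7/59 = 23.92 from the common-amenities fund, for a payoff of 35.92.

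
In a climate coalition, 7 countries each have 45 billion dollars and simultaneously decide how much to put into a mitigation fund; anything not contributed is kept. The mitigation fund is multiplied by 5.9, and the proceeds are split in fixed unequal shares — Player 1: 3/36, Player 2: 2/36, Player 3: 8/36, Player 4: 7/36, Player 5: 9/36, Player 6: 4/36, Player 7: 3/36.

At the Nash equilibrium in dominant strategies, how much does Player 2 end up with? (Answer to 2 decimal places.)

89.25 billion dollars

For player j, contributing a unit is worthwhile iff 5.9 × (j's share) ≥ 1, i.e. iff j's share is at least 0.1695.
The shares above 0.1695 belong to Player 3, Player 4 and Player 5, contributing 45 each; the remaining 4 contribute 0. Total contributed: 135.
Player 2 keeps 45 and receives 5.9 × 135 × 2/36 = 44.25 from the mitigation fund, for a payoff of 89.25.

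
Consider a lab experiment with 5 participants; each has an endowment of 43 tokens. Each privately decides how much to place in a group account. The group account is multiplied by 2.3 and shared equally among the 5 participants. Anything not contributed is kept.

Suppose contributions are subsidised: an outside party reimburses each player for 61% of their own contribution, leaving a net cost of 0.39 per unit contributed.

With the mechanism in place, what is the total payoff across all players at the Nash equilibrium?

625.65 tokens

With the mechanism, a contributed unit returns (2.3/5) / 0.39 = 1.1795 per unit of net cost to the contributor — now above 1 — so contributing fully is weakly dominant for every player.
At the Nash equilibrium everyone contributes 43. Group total payoff = 5 × (43 × 0.61 + 2.3 × 43) = 625.65.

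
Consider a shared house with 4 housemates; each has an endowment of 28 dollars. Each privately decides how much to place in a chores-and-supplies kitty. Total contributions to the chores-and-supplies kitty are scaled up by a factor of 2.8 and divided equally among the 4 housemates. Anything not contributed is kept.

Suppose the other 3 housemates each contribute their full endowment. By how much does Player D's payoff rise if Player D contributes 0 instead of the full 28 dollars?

8.40 dollars

Switching from a contribution of 28 to 0 lets Player D keep an extra 28 dollars, but lowers the chores-and-supplies kitty by 28, which costs Player D their own share of that drop: 2.8/4 × 28 = 19.60.
Net gain = 28 − 19.60 = 8.40. The private return per contributed unit (0.7000) is below 1, so free-riding is indeed the best response regardless of what the others do.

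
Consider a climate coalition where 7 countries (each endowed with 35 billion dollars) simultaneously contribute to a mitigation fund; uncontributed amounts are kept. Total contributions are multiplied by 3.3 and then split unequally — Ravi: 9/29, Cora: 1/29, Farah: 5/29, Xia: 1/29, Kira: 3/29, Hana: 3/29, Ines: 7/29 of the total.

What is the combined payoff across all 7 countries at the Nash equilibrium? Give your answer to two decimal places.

Player j's private return per contributed unit is 3.3 × (j's share). Contributing is weakly dominant for j when that share is at least 1/3.3 = 0.3030, and contributing 0 is dominant otherwise.
Only Ravi (9/29) clears that bar, contributing 35; the remaining 6 contribute 0. Total contributed: 35.
The mitigation fund pays out 3.3 × 35 = 115.50 in total (split across the unequal shares, but the aggregate is all that matters for the group sum).
The 6 free-riders keep 35 each, adding 210. Group total = 210 + 115.50 = 325.50.

325.50 billion dollars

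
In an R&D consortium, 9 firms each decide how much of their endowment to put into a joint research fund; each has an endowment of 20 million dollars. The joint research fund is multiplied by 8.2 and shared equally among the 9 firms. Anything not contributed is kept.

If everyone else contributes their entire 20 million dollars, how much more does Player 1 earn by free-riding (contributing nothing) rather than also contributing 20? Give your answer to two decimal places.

Switching from a contribution of 20 to 0 lets Player 1 keep an extra 20 million dollars, but lowers the joint research fund by 20, which costs Player 1 their own share of that drop: 8.2/9 × 20 = 18.22.
Net gain = 20 − 18.22 = 1.78. The private return per contributed unit (0.9111) is below 1, so free-riding is indeed the best response regardless of what the others do.

1.78 million dollars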